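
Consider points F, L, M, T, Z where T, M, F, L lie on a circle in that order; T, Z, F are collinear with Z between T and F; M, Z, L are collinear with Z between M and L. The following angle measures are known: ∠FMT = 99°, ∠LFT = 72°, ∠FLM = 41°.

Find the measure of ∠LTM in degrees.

1. ∠FLT = 81°  [cyclic TMFL, opposite ∠M+∠L]
2. ∠FTL = 27°  [△TFL]
3. ∠FML = 27°  [same arc FL]
4. ∠LFM = 112°  [△MFL]
5. ∠LTM = 68°  [cyclic TMFL, opposite ∠T+∠F]

∠LTM = 68°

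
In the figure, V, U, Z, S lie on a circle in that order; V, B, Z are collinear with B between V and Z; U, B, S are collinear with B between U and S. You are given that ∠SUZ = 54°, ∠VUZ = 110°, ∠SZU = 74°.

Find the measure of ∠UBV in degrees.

∠UBV = 72°

1. ∠SVZ = 54°  [same arc ZS]
2. ∠USZ = 52°  [△UZS]
3. ∠VSZ = 70°  [cyclic VUZS, opposite ∠U+∠S]
4. ∠SZV = 56°  [△VZS]
5. ∠UVZ = 52°  [same arc UZ]
6. ∠SUV = 56°  [same arc VS]
7. ∠UBV = 72°  [△VBU]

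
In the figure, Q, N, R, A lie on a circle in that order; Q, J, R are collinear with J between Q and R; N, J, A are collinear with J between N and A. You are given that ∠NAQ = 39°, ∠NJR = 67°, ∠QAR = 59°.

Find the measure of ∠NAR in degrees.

∠NAR = 20°

1. ∠NRQ = 39°  [same arc QN]
2. ∠QNR = 121°  [cyclic QNRA, opposite ∠N+∠A]
3. ∠NQR = 20°  [△QNR]
4. ∠NAR = 20°  [same arc NR]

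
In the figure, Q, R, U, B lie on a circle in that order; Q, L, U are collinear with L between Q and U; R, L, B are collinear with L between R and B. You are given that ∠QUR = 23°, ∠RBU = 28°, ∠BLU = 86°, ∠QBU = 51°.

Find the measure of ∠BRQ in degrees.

∠BRQ = 66°

1. ∠RQU = 28°  [same arc RU]
2. ∠QLR = 86°  [vertical angles at L]
3. ∠BRQ = 66°  [△QLR]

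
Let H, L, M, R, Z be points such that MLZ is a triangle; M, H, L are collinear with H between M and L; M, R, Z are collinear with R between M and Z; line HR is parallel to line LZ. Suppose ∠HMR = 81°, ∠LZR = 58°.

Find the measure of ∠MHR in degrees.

1. ∠LMZ = 81°  [H on ML, R on MZ]
2. ∠LZM = 58°  [R on ray ZM]
3. ∠MLZ = 41°  [△MLZ]
4. ∠MHR = 41°  [HR∥LZ, corresponding at H]

∠MHR = 41°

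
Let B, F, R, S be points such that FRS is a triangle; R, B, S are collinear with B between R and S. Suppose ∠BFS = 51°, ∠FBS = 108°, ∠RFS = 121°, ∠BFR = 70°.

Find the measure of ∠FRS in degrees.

∠FRS = 38°

1. ∠FBR = 72°  [linear pair at B on RS]
2. ∠BRF = 38°  [△FRB]
3. ∠FRS = 38°  [B on ray RS]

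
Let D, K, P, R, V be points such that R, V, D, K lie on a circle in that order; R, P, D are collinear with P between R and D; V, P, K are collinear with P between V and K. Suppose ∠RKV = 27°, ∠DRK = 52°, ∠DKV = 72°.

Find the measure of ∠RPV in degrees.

1. ∠RDV = 27°  [same arc RV]
2. ∠DVK = 52°  [same arc DK]
3. ∠DPV = 101°  [△VPD]
4. ∠RPV = 79°  [linear pair at P on RD]

∠RPV = 79°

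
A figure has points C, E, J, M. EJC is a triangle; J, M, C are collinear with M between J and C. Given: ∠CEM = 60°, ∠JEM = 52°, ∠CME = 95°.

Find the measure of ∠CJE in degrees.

∠CJE = 43°

1. ∠EMJ = 85°  [linear pair at M on JC]
2. ∠EJM = 43°  [△EJM]
3. ∠CJE = 43°  [M on ray JC]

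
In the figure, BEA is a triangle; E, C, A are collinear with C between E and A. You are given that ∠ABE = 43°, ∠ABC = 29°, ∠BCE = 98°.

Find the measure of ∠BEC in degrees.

1. ∠ACB = 82°  [linear pair at C on EA]
2. ∠BAC = 69°  [△BCA]
3. ∠BAE = 69°  [C on ray AE]
4. ∠AEB = 68°  [△BEA]
5. ∠BEC = 68°  [C on ray EA]

∠BEC = 68°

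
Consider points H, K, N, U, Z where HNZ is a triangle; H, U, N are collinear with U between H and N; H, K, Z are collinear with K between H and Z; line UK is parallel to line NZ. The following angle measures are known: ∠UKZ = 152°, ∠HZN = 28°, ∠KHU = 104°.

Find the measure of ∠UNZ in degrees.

1. ∠HKU = 28°  [linear pair at K on HZ]
2. ∠HUK = 48°  [△HUK]
3. ∠KUN = 132°  [linear pair at U on HN]
4. ∠UNZ = 48°  [UK∥NZ, co-interior at N–U]

∠UNZ = 48°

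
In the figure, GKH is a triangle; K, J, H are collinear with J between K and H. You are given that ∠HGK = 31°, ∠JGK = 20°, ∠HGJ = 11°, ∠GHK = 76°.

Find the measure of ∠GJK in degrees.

∠GJK = 87°

1. ∠GKH = 73°  [△GKH]
2. ∠GKJ = 73°  [J on ray KH]
3. ∠GJK = 87°  [△GKJ]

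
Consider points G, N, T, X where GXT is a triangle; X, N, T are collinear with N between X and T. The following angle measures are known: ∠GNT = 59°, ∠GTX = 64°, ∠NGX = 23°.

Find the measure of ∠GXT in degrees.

1. ∠GNX = 121°  [linear pair at N on XT]
2. ∠GXN = 36°  [△GXN]
3. ∠GXT = 36°  [N on ray XT]

∠GXT = 36°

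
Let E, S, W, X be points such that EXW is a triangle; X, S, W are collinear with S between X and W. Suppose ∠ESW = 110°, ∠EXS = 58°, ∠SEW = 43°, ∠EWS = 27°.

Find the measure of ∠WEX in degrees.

1. ∠EXW = 58°  [S on ray XW]
2. ∠EWX = 27°  [S on ray WX]
3. ∠WEX = 95°  [△EXW]

∠WEX = 95°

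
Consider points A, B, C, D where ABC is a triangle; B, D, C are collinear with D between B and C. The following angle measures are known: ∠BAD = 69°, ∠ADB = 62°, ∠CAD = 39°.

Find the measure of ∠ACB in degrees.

1. ∠ADC = 118°  [linear pair at D on BC]
2. ∠ACD = 23°  [△ADC]
3. ∠ACB = 23°  [D on ray CB]

∠ACB = 23°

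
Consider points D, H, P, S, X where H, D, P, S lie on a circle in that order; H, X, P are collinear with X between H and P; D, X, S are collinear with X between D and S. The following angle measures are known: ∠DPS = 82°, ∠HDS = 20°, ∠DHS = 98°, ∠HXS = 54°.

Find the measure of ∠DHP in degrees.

1. ∠HPS = 20°  [same arc HS]
2. ∠PXS = 126°  [linear pair at X on HP]
3. ∠DSP = 34°  [△PXS]
4. ∠DHP = 34°  [same arc DP]

∠DHP = 34°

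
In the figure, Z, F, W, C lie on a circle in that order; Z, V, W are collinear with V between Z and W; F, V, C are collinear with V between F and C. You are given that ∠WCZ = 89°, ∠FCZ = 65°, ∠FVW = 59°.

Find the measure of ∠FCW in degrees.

∠FCW = 24°

1. ∠WFZ = 91°  [cyclic ZFWC, opposite ∠F+∠C]
2. ∠FWZ = 65°  [same arc ZF]
3. ∠FZW = 24°  [△ZFW]
4. ∠FCW = 24°  [same arc FW]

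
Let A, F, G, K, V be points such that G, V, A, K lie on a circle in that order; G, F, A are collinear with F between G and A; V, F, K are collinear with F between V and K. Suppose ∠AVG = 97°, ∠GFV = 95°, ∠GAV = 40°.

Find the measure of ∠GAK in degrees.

1. ∠AGV = 43°  [△GVA]
2. ∠AFK = 95°  [vertical angles at F]
3. ∠AKV = 43°  [same arc VA]
4. ∠GAK = 42°  [△AFK]

∠GAK = 42°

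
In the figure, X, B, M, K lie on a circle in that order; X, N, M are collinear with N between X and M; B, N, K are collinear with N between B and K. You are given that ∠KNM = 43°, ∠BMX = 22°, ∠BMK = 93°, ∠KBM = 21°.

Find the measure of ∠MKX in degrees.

∠MKX = 88°

1. ∠BKM = 66°  [△BMK]
2. ∠KXM = 21°  [same arc MK]
3. ∠KMX = 71°  [△MNK]
4. ∠MKX = 88°  [△XMK]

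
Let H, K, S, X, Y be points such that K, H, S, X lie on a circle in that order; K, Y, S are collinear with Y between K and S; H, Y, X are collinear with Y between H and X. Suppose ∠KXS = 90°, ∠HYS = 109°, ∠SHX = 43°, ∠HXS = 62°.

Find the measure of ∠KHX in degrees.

∠KHX = 47°

1. ∠HYK = 71°  [linear pair at Y on KS]
2. ∠HKS = 62°  [same arc HS]
3. ∠KHX = 47°  [△KYH]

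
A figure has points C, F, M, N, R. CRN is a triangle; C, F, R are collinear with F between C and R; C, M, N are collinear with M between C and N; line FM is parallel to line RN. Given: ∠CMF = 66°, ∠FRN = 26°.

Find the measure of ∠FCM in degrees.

1. ∠CNR = 66°  [FM∥RN, corresponding at M]
2. ∠CRN = 26°  [F on ray RC]
3. ∠NCR = 88°  [△CRN]
4. ∠FCM = 88°  [F on CR, M on CN]

∠FCM = 88°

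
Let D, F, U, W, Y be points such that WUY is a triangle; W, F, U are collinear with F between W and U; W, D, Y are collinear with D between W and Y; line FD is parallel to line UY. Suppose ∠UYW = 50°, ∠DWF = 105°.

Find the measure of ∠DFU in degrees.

∠DFU = 155°

1. ∠FDW = 50°  [FD∥UY, corresponding at D]
2. ∠DFW = 25°  [△WFD]
3. ∠DFU = 155°  [linear pair at F on WU]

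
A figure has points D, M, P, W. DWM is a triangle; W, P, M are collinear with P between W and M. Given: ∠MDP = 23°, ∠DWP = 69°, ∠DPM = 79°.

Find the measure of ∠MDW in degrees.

∠MDW = 33°

1. ∠DMP = 78°  [△DPM]
2. ∠DWM = 69°  [P on ray WM]
3. ∠DMW = 78°  [P on ray MW]
4. ∠MDW = 33°  [△DWM]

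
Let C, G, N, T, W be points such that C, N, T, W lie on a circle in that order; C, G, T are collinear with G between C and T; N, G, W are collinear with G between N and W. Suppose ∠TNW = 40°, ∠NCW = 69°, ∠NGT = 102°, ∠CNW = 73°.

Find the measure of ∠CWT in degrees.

∠CWT = 67°

1. ∠TCW = 40°  [same arc TW]
2. ∠CTW = 73°  [same arc CW]
3. ∠CWT = 67°  [△CTW]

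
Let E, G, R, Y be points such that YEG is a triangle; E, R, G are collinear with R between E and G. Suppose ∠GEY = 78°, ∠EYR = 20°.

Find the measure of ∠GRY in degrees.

1. ∠REY = 78°  [R on ray EG]
2. ∠ERY = 82°  [△YER]
3. ∠GRY = 98°  [linear pair at R on EG]

∠GRY = 98°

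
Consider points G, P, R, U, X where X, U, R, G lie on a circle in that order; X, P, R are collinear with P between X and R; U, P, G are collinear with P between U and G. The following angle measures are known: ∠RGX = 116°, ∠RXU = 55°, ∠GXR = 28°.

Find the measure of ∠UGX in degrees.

1. ∠RUX = 64°  [cyclic XURG, opposite ∠U+∠G]
2. ∠URX = 61°  [△XUR]
3. ∠UGX = 61°  [same arc XU]

∠UGX = 61°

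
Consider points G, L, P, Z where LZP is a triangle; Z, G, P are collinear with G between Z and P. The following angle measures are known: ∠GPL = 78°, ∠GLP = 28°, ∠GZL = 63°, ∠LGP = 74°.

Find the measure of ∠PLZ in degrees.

∠PLZ = 39°

1. ∠LPZ = 78°  [G on ray PZ]
2. ∠LZP = 63°  [G on ray ZP]
3. ∠PLZ = 39°  [△LZP]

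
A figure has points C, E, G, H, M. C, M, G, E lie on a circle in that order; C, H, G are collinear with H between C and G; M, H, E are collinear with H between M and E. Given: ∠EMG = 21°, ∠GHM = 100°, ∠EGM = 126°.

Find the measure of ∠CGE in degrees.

∠CGE = 67°

1. ∠GEM = 33°  [△MGE]
2. ∠CHE = 100°  [vertical angles at H]
3. ∠EHG = 80°  [linear pair at H on CG]
4. ∠CGE = 67°  [△GHE]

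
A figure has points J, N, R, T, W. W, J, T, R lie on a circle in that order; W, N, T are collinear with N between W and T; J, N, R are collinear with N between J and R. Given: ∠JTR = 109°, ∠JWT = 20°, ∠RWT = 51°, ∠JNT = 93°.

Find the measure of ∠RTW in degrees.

∠RTW = 73°

1. ∠JRT = 20°  [same arc JT]
2. ∠RNW = 93°  [vertical angles at N]
3. ∠RNT = 87°  [linear pair at N on WT]
4. ∠RTW = 73°  [△TNR]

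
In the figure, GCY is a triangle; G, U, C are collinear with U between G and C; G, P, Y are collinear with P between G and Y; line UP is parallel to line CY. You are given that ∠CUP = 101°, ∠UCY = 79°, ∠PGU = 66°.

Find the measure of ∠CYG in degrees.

∠CYG = 35°

1. ∠GCY = 79°  [U on ray CG]
2. ∠CGY = 66°  [U on GC, P on GY]
3. ∠CYG = 35°  [△GCY]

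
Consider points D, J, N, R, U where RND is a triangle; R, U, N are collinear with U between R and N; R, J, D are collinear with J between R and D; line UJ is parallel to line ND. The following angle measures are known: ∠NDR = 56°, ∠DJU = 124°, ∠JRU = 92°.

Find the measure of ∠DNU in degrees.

∠DNU = 32°

1. ∠RJU = 56°  [UJ∥ND, corresponding at J]
2. ∠JUR = 32°  [△RUJ]
3. ∠JUN = 148°  [linear pair at U on RN]
4. ∠DNU = 32°  [UJ∥ND, co-interior at N–U]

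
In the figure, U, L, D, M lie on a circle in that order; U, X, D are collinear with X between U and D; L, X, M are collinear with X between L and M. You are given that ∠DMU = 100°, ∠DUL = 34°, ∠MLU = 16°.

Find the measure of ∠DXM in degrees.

1. ∠DML = 34°  [same arc LD]
2. ∠MDU = 16°  [same arc UM]
3. ∠DXM = 130°  [△DXM]

∠DXM = 130°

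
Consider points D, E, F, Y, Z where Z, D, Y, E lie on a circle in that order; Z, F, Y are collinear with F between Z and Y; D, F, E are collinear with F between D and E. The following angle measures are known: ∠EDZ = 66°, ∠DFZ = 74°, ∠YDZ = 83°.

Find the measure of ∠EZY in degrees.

1. ∠EYZ = 66°  [same arc ZE]
2. ∠YEZ = 97°  [cyclic ZDYE, opposite ∠D+∠E]
3. ∠EZY = 17°  [△ZYE]

∠EZY = 17°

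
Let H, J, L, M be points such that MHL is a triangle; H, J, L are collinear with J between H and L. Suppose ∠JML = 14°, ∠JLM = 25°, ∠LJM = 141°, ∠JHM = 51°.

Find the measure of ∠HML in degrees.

∠HML = 104°

1. ∠HLM = 25°  [J on ray LH]
2. ∠LHM = 51°  [J on ray HL]
3. ∠HML = 104°  [△MHL]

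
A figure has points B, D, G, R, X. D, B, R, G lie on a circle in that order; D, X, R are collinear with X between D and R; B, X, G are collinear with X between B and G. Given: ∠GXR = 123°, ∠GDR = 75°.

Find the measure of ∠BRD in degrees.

1. ∠BXD = 123°  [vertical angles at X]
2. ∠GBR = 75°  [same arc RG]
3. ∠BXR = 57°  [linear pair at X on DR]
4. ∠BRD = 48°  [△BXR]

∠BRD = 48°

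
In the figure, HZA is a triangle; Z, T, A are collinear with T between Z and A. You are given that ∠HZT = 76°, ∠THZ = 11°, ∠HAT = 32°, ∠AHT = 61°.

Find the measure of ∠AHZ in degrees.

∠AHZ = 72°

1. ∠AZH = 76°  [T on ray ZA]
2. ∠HAZ = 32°  [T on ray AZ]
3. ∠AHZ = 72°  [△HZA]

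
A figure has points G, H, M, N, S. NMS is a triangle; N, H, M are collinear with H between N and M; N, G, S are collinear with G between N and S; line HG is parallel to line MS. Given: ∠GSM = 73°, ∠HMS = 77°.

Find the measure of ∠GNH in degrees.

1. ∠MSN = 73°  [G on ray SN]
2. ∠NMS = 77°  [H on ray MN]
3. ∠MNS = 30°  [△NMS]
4. ∠GNH = 30°  [H on NM, G on NS]

∠GNH = 30°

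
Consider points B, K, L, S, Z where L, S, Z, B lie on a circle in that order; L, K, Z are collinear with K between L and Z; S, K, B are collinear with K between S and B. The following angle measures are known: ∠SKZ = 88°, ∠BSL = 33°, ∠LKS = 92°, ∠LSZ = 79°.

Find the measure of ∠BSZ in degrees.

1. ∠SLZ = 55°  [△LKS]
2. ∠LZS = 46°  [△LSZ]
3. ∠BSZ = 46°  [△SKZ]

∠BSZ = 46°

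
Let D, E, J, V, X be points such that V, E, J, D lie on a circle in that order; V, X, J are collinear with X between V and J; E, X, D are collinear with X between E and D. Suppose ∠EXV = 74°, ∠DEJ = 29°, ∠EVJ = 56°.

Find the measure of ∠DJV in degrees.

∠DJV = 50°

1. ∠DXJ = 74°  [vertical angles at X]
2. ∠EDJ = 56°  [same arc EJ]
3. ∠DJV = 50°  [△JXD]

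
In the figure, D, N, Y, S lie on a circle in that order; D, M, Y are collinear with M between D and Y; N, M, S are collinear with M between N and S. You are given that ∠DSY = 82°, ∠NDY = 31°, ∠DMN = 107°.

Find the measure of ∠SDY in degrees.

1. ∠NSY = 31°  [same arc NY]
2. ∠SMY = 107°  [vertical angles at M]
3. ∠DYS = 42°  [△YMS]
4. ∠SDY = 56°  [△DYS]

∠SDY = 56°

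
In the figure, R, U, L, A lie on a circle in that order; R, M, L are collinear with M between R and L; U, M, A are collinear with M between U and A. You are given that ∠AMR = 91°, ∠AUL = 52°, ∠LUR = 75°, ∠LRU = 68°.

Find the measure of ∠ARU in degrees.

∠ARU = 120°

1. ∠LMU = 91°  [vertical angles at M]
2. ∠ARL = 52°  [same arc LA]
3. ∠RMU = 89°  [linear pair at M on RL]
4. ∠RAU = 37°  [△RMA]
5. ∠AUR = 23°  [△RMU]
6. ∠ARU = 120°  [△RUA]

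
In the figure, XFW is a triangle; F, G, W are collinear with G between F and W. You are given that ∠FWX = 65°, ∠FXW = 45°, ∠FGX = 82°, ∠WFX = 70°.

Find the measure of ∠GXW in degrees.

1. ∠GWX = 65°  [G on ray WF]
2. ∠WGX = 98°  [linear pair at G on FW]
3. ∠GXW = 17°  [△XGW]

∠GXW = 17°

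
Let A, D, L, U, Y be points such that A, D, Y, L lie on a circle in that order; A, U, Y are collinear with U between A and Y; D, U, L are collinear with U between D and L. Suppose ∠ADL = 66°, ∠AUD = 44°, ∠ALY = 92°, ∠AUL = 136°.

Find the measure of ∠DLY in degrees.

1. ∠AYL = 66°  [same arc AL]
2. ∠LUY = 44°  [vertical angles at U]
3. ∠DLY = 70°  [△YUL]

∠DLY = 70°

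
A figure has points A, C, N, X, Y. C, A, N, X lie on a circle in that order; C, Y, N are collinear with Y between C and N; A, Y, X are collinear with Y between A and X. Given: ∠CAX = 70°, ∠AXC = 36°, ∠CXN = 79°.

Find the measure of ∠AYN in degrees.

∠AYN = 113°

1. ∠CNX = 70°  [same arc CX]
2. ∠ANC = 36°  [same arc CA]
3. ∠NCX = 31°  [△CNX]
4. ∠NAX = 31°  [same arc NX]
5. ∠AYN = 113°  [△AYN]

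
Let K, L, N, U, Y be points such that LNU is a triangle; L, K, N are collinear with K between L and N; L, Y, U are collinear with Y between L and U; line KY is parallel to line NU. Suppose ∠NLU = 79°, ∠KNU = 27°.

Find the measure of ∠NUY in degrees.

1. ∠LNU = 27°  [K on ray NL]
2. ∠LUN = 74°  [△LNU]
3. ∠NUY = 74°  [Y on ray UL]

∠NUY = 74°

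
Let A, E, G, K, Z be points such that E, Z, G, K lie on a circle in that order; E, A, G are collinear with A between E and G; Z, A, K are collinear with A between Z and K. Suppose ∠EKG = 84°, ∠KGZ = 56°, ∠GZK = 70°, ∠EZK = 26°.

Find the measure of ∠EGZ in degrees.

1. ∠KEZ = 124°  [cyclic EZGK, opposite ∠E+∠G]
2. ∠EKZ = 30°  [△EZK]
3. ∠EGZ = 30°  [same arc EZ]

∠EGZ = 30°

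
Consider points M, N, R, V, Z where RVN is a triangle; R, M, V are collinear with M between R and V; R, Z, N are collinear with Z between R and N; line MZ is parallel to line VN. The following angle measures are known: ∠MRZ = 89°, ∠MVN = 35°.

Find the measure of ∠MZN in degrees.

∠MZN = 124°

1. ∠NRV = 89°  [M on RV, Z on RN]
2. ∠NVR = 35°  [M on ray VR]
3. ∠RNV = 56°  [△RVN]
4. ∠MZR = 56°  [MZ∥VN, corresponding at Z]
5. ∠MZN = 124°  [linear pair at Z on RN]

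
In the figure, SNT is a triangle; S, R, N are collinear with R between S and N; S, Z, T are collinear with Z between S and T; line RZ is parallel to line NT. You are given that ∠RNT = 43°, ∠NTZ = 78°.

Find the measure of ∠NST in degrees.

1. ∠SNT = 43°  [R on ray NS]
2. ∠NTS = 78°  [Z on ray TS]
3. ∠NST = 59°  [△SNT]

∠NST = 59°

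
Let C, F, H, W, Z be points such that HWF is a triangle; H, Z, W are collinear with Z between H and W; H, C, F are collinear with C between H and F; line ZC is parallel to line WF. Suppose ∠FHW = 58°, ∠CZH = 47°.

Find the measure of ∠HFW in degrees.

1. ∠CHZ = 58°  [Z on HW, C on HF]
2. ∠HCZ = 75°  [△HZC]
3. ∠HFW = 75°  [ZC∥WF, corresponding at C]

∠HFW = 75°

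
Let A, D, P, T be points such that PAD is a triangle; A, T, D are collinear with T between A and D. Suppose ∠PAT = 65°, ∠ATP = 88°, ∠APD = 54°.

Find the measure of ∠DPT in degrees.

1. ∠DAP = 65°  [T on ray AD]
2. ∠DTP = 92°  [linear pair at T on AD]
3. ∠ADP = 61°  [△PAD]
4. ∠PDT = 61°  [T on ray DA]
5. ∠DPT = 27°  [△PTD]

∠DPT = 27°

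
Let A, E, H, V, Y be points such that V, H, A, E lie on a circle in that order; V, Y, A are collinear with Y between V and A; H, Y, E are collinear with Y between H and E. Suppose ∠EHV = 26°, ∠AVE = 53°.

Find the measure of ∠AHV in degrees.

∠AHV = 79°

1. ∠EAV = 26°  [same arc VE]
2. ∠AEV = 101°  [△VAE]
3. ∠AHV = 79°  [cyclic VHAE, opposite ∠H+∠E]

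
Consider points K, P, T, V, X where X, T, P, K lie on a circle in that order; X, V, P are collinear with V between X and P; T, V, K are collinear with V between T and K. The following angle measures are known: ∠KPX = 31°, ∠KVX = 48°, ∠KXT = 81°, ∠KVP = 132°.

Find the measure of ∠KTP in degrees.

∠KTP = 64°

1. ∠PKT = 17°  [△PVK]
2. ∠KPT = 99°  [cyclic XTPK, opposite ∠X+∠P]
3. ∠KTP = 64°  [△TPK]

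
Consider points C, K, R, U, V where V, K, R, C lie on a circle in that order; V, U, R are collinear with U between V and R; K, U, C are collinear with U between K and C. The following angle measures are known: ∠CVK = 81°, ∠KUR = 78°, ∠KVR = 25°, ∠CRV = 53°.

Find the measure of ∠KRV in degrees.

1. ∠CRK = 99°  [cyclic VKRC, opposite ∠V+∠R]
2. ∠KCR = 25°  [same arc KR]
3. ∠CKR = 56°  [△KRC]
4. ∠KRV = 46°  [△KUR]

∠KRV = 46°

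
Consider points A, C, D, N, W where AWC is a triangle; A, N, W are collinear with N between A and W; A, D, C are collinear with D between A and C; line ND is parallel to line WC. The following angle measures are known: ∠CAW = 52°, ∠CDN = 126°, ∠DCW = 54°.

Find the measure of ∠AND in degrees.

1. ∠DAN = 52°  [N on AW, D on AC]
2. ∠ADN = 54°  [linear pair at D on AC]
3. ∠AND = 74°  [△AND]

∠AND = 74°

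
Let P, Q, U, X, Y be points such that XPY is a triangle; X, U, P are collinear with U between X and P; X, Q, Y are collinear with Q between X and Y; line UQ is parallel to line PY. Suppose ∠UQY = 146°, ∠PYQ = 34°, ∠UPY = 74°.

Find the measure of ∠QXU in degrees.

1. ∠PYX = 34°  [Q on ray YX]
2. ∠XPY = 74°  [U on ray PX]
3. ∠PXY = 72°  [△XPY]
4. ∠QXU = 72°  [U on XP, Q on XY]

∠QXU = 72°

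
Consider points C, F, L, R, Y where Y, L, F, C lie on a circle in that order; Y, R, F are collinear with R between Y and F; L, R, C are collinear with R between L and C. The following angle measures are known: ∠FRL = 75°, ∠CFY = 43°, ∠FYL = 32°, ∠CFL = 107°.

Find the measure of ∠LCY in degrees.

∠LCY = 64°

1. ∠CLY = 43°  [same arc YC]
2. ∠CYL = 73°  [cyclic YLFC, opposite ∠Y+∠F]
3. ∠LCY = 64°  [△YLC]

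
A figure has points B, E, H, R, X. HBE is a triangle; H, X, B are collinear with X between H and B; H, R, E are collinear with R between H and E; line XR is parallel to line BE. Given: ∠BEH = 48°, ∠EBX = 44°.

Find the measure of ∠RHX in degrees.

∠RHX = 88°

1. ∠EBH = 44°  [X on ray BH]
2. ∠BHE = 88°  [△HBE]
3. ∠RHX = 88°  [X on HB, R on HE]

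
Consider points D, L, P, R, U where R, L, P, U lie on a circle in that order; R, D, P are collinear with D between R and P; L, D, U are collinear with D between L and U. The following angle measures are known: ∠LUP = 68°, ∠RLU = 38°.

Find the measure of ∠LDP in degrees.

1. ∠LRP = 68°  [same arc LP]
2. ∠LDR = 74°  [△RDL]
3. ∠LDP = 106°  [linear pair at D on RP]

∠LDP = 106°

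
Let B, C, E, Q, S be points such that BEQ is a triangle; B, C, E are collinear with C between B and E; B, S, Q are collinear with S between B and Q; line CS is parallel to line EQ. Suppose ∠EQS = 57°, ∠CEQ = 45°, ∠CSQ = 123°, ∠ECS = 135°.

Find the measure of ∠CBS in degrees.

∠CBS = 78°

1. ∠BSC = 57°  [linear pair at S on BQ]
2. ∠BCS = 45°  [linear pair at C on BE]
3. ∠CBS = 78°  [△BCS]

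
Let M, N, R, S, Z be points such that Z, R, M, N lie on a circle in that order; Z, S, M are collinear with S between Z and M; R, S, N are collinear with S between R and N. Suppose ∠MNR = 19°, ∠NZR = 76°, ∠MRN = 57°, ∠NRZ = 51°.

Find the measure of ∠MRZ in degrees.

1. ∠MZR = 19°  [same arc RM]
2. ∠RNZ = 53°  [△ZRN]
3. ∠RMZ = 53°  [same arc ZR]
4. ∠MRZ = 108°  [△ZRM]

∠MRZ = 108°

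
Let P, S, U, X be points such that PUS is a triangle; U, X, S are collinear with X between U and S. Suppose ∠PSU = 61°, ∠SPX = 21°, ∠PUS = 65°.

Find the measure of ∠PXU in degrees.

∠PXU = 82°

1. ∠PSX = 61°  [X on ray SU]
2. ∠PXS = 98°  [△PXS]
3. ∠PXU = 82°  [linear pair at X on US]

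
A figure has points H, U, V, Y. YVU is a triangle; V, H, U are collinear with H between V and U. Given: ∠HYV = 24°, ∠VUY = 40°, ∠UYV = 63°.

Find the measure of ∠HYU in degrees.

∠HYU = 39°

1. ∠UVY = 77°  [△YVU]
2. ∠HUY = 40°  [H on ray UV]
3. ∠HVY = 77°  [H on ray VU]
4. ∠VHY = 79°  [△YVH]
5. ∠UHY = 101°  [linear pair at H on VU]
6. ∠HYU = 39°  [△YHU]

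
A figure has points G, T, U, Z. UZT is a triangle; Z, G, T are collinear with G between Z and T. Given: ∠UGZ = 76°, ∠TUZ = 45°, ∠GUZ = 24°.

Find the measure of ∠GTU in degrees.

∠GTU = 55°

1. ∠GZU = 80°  [△UZG]
2. ∠TZU = 80°  [G on ray ZT]
3. ∠UTZ = 55°  [△UZT]
4. ∠GTU = 55°  [G on ray TZ]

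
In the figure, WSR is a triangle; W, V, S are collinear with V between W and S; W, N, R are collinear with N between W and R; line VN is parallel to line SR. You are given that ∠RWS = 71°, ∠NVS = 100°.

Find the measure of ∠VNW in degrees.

∠VNW = 29°

1. ∠NWV = 71°  [V on WS, N on WR]
2. ∠NVW = 80°  [linear pair at V on WS]
3. ∠VNW = 29°  [△WVN]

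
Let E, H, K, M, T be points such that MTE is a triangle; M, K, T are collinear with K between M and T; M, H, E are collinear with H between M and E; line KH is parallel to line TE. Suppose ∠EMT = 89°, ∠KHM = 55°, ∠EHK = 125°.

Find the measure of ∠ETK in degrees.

1. ∠HMK = 89°  [K on MT, H on ME]
2. ∠HKM = 36°  [△MKH]
3. ∠HKT = 144°  [linear pair at K on MT]
4. ∠ETK = 36°  [KH∥TE, co-interior at T–K]

∠ETK = 36°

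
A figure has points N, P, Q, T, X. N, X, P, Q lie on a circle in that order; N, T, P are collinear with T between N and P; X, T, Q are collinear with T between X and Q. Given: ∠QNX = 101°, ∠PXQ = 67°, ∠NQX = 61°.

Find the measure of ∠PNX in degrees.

∠PNX = 34°

1. ∠QPX = 79°  [cyclic NXPQ, opposite ∠N+∠P]
2. ∠PQX = 34°  [△XPQ]
3. ∠PNX = 34°  [same arc XP]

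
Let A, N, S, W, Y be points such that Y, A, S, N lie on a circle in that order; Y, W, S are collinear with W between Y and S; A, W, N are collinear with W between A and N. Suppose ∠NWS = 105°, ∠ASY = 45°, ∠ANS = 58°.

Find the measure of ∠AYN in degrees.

1. ∠AWY = 105°  [vertical angles at W]
2. ∠ANY = 45°  [same arc YA]
3. ∠AYS = 58°  [same arc AS]
4. ∠NAY = 17°  [△YWA]
5. ∠AYN = 118°  [△YAN]

∠AYN = 118°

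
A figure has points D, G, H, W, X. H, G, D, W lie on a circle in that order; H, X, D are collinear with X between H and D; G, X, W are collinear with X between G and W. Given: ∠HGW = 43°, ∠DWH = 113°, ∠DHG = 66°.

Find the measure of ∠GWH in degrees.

1. ∠DGH = 67°  [cyclic HGDW, opposite ∠G+∠W]
2. ∠GDH = 47°  [△HGD]
3. ∠GWH = 47°  [same arc HG]

∠GWH = 47°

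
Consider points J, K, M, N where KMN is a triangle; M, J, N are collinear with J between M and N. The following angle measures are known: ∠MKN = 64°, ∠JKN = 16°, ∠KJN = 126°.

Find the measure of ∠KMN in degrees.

1. ∠JNK = 38°  [△KJN]
2. ∠KNM = 38°  [J on ray NM]
3. ∠KMN = 78°  [△KMN]

∠KMN = 78°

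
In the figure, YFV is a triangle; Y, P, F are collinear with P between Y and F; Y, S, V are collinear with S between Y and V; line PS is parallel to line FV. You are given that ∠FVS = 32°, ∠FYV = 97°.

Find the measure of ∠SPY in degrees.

∠SPY = 51°

1. ∠FVY = 32°  [S on ray VY]
2. ∠VFY = 51°  [△YFV]
3. ∠SPY = 51°  [PS∥FV, corresponding at P]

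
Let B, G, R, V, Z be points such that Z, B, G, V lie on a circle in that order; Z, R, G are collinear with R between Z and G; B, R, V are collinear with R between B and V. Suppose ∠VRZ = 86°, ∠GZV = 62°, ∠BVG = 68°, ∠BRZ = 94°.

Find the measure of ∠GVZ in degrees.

1. ∠GRV = 94°  [linear pair at R on ZG]
2. ∠VGZ = 18°  [△GRV]
3. ∠GVZ = 100°  [△ZGV]

∠GVZ = 100°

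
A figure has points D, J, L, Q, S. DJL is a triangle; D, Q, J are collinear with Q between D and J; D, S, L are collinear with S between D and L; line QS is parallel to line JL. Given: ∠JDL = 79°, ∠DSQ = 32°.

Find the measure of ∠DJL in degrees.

∠DJL = 69°

1. ∠QDS = 79°  [Q on DJ, S on DL]
2. ∠DQS = 69°  [△DQS]
3. ∠DJL = 69°  [QS∥JL, corresponding at Q]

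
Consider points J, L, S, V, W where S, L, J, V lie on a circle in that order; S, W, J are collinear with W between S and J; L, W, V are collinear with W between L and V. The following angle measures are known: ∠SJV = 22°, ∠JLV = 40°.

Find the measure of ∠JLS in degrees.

1. ∠JSV = 40°  [same arc JV]
2. ∠JVS = 118°  [△SJV]
3. ∠JLS = 62°  [cyclic SLJV, opposite ∠L+∠V]

∠JLS = 62°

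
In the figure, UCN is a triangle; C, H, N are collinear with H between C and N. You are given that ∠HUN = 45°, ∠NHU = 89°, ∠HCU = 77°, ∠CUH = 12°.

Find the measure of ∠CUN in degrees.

1. ∠HNU = 46°  [△UHN]
2. ∠NCU = 77°  [H on ray CN]
3. ∠CNU = 46°  [H on ray NC]
4. ∠CUN = 57°  [△UCN]

∠CUN = 57°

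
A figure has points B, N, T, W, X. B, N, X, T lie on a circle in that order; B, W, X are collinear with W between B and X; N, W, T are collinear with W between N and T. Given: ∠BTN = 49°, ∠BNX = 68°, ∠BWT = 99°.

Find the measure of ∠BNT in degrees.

∠BNT = 36°

1. ∠TBX = 32°  [△BWT]
2. ∠BTX = 112°  [cyclic BNXT, opposite ∠N+∠T]
3. ∠BXT = 36°  [△BXT]
4. ∠BNT = 36°  [same arc BT]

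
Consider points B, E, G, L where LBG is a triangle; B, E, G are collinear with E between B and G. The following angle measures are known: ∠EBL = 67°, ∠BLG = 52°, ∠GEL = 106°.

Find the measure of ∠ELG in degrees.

∠ELG = 13°

1. ∠GBL = 67°  [E on ray BG]
2. ∠BGL = 61°  [△LBG]
3. ∠EGL = 61°  [E on ray GB]
4. ∠ELG = 13°  [△LEG]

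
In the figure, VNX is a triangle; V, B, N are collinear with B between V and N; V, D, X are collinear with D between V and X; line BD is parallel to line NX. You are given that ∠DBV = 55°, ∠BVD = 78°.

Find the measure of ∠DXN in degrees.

1. ∠BDV = 47°  [△VBD]
2. ∠BDX = 133°  [linear pair at D on VX]
3. ∠DXN = 47°  [BD∥NX, co-interior at X–D]

∠DXN = 47°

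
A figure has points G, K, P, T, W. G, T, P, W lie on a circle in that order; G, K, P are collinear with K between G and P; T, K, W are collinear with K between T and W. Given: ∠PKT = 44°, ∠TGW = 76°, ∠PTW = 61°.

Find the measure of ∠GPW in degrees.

1. ∠GKW = 44°  [vertical angles at K]
2. ∠TPW = 104°  [cyclic GTPW, opposite ∠G+∠P]
3. ∠PWT = 15°  [△TPW]
4. ∠PKW = 136°  [linear pair at K on GP]
5. ∠GPW = 29°  [△PKW]

∠GPW = 29°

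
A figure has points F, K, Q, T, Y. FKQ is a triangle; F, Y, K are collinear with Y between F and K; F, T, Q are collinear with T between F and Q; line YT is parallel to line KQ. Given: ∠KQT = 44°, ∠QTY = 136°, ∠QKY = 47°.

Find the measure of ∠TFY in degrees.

∠TFY = 89°

1. ∠FQK = 44°  [T on ray QF]
2. ∠FKQ = 47°  [Y on ray KF]
3. ∠KFQ = 89°  [△FKQ]
4. ∠TFY = 89°  [Y on FK, T on FQ]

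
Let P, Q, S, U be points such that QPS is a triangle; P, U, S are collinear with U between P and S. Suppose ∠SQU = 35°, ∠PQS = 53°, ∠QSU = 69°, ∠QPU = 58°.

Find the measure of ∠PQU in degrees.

1. ∠QUS = 76°  [△QUS]
2. ∠PUQ = 104°  [linear pair at U on PS]
3. ∠PQU = 18°  [△QPU]

∠PQU = 18°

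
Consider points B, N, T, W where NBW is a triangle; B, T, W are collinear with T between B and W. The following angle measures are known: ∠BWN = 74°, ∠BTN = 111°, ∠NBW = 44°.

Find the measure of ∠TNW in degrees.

∠TNW = 37°

1. ∠NWT = 74°  [T on ray WB]
2. ∠NTW = 69°  [linear pair at T on BW]
3. ∠TNW = 37°  [△NTW]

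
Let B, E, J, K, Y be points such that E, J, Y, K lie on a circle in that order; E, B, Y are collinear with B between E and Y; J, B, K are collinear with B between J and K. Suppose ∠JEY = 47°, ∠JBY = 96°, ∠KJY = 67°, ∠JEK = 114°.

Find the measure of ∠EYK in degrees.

∠EYK = 49°

1. ∠JKY = 47°  [same arc JY]
2. ∠EBK = 96°  [vertical angles at B]
3. ∠KBY = 84°  [linear pair at B on EY]
4. ∠EYK = 49°  [△YBK]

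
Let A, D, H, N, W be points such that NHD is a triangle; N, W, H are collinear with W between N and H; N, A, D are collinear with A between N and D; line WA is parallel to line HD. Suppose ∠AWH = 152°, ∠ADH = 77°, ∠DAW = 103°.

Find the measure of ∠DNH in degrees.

1. ∠AWN = 28°  [linear pair at W on NH]
2. ∠HDN = 77°  [A on ray DN]
3. ∠DHN = 28°  [WA∥HD, corresponding at W]
4. ∠DNH = 75°  [△NHD]

∠DNH = 75°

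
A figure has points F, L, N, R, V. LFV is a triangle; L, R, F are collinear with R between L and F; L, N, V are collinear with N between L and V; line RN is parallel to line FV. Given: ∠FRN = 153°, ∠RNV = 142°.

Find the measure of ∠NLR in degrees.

1. ∠LRN = 27°  [linear pair at R on LF]
2. ∠LNR = 38°  [linear pair at N on LV]
3. ∠NLR = 115°  [△LRN]

∠NLR = 115°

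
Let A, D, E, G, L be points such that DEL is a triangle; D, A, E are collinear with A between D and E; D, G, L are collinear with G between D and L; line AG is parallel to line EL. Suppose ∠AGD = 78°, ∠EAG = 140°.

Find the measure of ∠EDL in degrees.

∠EDL = 62°

1. ∠DAG = 40°  [linear pair at A on DE]
2. ∠ADG = 62°  [△DAG]
3. ∠EDL = 62°  [A on DE, G on DL]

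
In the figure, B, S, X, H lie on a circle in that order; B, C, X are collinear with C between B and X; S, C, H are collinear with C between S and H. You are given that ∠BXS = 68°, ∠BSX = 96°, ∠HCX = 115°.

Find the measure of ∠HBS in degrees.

∠HBS = 63°

1. ∠BHS = 68°  [same arc BS]
2. ∠SBX = 16°  [△BSX]
3. ∠BCS = 115°  [vertical angles at C]
4. ∠BSH = 49°  [△BCS]
5. ∠HBS = 63°  [△BSH]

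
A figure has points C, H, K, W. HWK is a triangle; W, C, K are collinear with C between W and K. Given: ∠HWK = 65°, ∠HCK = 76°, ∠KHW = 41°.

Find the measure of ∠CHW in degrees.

1. ∠CWH = 65°  [C on ray WK]
2. ∠HCW = 104°  [linear pair at C on WK]
3. ∠CHW = 11°  [△HWC]

∠CHW = 11°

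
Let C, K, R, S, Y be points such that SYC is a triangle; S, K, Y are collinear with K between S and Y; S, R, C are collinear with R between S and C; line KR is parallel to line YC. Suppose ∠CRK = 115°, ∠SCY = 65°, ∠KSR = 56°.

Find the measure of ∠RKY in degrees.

∠RKY = 121°

1. ∠KRS = 65°  [linear pair at R on SC]
2. ∠RKS = 59°  [△SKR]
3. ∠RKY = 121°  [linear pair at K on SY]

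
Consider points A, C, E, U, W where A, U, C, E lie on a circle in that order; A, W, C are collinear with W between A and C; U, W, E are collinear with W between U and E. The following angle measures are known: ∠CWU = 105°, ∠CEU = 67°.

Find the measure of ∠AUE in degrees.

1. ∠AWU = 75°  [linear pair at W on AC]
2. ∠CAU = 67°  [same arc UC]
3. ∠AUE = 38°  [△AWU]

∠AUE = 38°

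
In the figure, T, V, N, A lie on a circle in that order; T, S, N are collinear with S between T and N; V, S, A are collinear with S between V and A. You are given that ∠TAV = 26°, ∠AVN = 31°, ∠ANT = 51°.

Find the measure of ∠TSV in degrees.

∠TSV = 57°

1. ∠TNV = 26°  [same arc TV]
2. ∠NSV = 123°  [△VSN]
3. ∠TSV = 57°  [linear pair at S on TN]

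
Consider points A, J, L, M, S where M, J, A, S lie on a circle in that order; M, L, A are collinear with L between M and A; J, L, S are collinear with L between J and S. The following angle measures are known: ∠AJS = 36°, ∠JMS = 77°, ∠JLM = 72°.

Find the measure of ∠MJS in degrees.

∠MJS = 67°

1. ∠JAS = 103°  [cyclic MJAS, opposite ∠M+∠A]
2. ∠ALS = 72°  [vertical angles at L]
3. ∠ASJ = 41°  [△JAS]
4. ∠MAS = 67°  [△ALS]
5. ∠MJS = 67°  [same arc MS]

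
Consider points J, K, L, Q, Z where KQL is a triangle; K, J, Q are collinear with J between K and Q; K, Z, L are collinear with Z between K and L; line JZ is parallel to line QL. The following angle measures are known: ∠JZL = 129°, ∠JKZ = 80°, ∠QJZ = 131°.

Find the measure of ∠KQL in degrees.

∠KQL = 49°

1. ∠JZK = 51°  [linear pair at Z on KL]
2. ∠KJZ = 49°  [△KJZ]
3. ∠KQL = 49°  [JZ∥QL, corresponding at J]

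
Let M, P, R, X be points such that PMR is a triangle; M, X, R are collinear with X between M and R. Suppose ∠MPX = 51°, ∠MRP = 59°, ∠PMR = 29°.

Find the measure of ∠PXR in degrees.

∠PXR = 80°

1. ∠PMX = 29°  [X on ray MR]
2. ∠MXP = 100°  [△PMX]
3. ∠PXR = 80°  [linear pair at X on MR]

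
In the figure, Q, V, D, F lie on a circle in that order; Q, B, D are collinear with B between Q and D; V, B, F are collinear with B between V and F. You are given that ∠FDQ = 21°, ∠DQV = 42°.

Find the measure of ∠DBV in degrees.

1. ∠FVQ = 21°  [same arc QF]
2. ∠QBV = 117°  [△QBV]
3. ∠DBV = 63°  [linear pair at B on QD]

∠DBV = 63°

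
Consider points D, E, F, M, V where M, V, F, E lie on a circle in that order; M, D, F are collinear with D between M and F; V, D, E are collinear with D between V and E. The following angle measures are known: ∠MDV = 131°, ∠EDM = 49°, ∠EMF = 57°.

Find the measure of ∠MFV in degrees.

1. ∠FDV = 49°  [linear pair at D on MF]
2. ∠EVF = 57°  [same arc FE]
3. ∠MFV = 74°  [△VDF]

∠MFV = 74°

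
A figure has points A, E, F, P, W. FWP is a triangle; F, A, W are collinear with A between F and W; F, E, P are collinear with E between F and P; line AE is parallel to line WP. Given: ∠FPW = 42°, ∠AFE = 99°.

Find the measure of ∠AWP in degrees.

∠AWP = 39°

1. ∠AEF = 42°  [AE∥WP, corresponding at E]
2. ∠EAF = 39°  [△FAE]
3. ∠EAW = 141°  [linear pair at A on FW]
4. ∠AWP = 39°  [AE∥WP, co-interior at W–A]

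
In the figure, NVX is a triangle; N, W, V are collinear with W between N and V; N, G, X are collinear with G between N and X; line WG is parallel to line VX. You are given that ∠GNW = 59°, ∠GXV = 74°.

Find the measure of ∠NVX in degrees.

∠NVX = 47°

1. ∠VNX = 59°  [W on NV, G on NX]
2. ∠NXV = 74°  [G on ray XN]
3. ∠NVX = 47°  [△NVX]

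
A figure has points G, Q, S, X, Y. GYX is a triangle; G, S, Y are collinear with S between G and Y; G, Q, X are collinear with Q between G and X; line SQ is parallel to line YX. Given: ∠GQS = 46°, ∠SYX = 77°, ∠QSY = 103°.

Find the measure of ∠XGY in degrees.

∠XGY = 57°

1. ∠GXY = 46°  [SQ∥YX, corresponding at Q]
2. ∠GYX = 77°  [S on ray YG]
3. ∠XGY = 57°  [△GYX]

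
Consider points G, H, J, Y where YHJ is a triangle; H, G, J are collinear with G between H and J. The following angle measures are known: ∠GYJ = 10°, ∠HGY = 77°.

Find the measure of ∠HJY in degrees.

1. ∠JGY = 103°  [linear pair at G on HJ]
2. ∠GJY = 67°  [△YGJ]
3. ∠HJY = 67°  [G on ray JH]

∠HJY = 67°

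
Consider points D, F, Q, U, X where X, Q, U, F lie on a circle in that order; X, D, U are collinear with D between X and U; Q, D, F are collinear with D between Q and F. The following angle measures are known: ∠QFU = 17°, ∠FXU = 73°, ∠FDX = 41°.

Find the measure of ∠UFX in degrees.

1. ∠FDU = 139°  [linear pair at D on XU]
2. ∠FUX = 24°  [△UDF]
3. ∠UFX = 83°  [△XUF]

∠UFX = 83°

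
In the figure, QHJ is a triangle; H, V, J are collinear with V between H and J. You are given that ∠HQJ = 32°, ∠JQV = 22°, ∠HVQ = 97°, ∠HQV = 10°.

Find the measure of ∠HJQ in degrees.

∠HJQ = 75°

1. ∠QHV = 73°  [△QHV]
2. ∠JHQ = 73°  [V on ray HJ]
3. ∠HJQ = 75°  [△QHJ]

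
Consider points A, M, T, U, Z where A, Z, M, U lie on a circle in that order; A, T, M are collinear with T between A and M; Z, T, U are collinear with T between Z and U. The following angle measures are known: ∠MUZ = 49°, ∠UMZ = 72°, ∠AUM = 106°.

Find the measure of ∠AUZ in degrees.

∠AUZ = 57°

1. ∠MAZ = 49°  [same arc ZM]
2. ∠AZM = 74°  [cyclic AZMU, opposite ∠Z+∠U]
3. ∠AMZ = 57°  [△AZM]
4. ∠AUZ = 57°  [same arc AZ]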